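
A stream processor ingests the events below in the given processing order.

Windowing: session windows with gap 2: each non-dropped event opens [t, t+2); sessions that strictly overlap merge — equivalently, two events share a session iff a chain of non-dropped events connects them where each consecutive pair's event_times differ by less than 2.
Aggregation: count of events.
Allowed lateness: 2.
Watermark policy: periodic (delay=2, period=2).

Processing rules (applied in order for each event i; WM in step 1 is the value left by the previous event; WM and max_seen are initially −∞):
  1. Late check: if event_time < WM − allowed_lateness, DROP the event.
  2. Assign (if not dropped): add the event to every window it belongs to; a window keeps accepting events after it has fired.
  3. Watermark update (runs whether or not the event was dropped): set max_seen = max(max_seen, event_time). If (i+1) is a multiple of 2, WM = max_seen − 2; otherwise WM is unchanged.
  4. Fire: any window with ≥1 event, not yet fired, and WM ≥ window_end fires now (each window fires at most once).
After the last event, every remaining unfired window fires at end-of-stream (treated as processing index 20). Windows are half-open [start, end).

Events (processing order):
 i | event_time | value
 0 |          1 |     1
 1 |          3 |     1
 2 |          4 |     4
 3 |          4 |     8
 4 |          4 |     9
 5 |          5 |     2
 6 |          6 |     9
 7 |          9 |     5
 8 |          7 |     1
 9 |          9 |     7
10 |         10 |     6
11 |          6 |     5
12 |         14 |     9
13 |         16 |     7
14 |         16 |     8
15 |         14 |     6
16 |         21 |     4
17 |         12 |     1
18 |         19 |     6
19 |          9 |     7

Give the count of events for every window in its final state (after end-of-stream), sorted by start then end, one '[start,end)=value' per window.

[1,3)=1 [3,9)=8 [9,12)=3 [12,14)=1 [14,16)=2 [16,18)=2 [19,21)=1 [21,23)=1

i=0 t=1 v=1: → [1,3); WM=−∞
i=1 t=3 v=1: → [3,5); WM=1
i=2 t=4 v=4: → [3,6); WM=1
i=3 t=4 v=8: → [3,6); WM=2
i=4 t=4 v=9: → [3,6); WM=2
i=5 t=5 v=2: → [3,7); WM=3
i=6 t=6 v=9: → [3,8); WM=3
i=7 t=9 v=5: → [9,11); WM=7
i=8 t=7 v=1: → [3,9); WM=7
i=9 t=9 v=7: → [9,11); WM=7
i=10 t=10 v=6: → [9,12); WM=7
i=11 t=6 v=5: → [3,9); WM=8
i=12 t=14 v=9: → [14,16); WM=8
i=13 t=16 v=7: → [16,18); WM=14
i=14 t=16 v=8: → [16,18); WM=14
i=15 t=14 v=6: → [14,16); WM=14
i=16 t=21 v=4: → [21,23); WM=14
i=17 t=12 v=1: → [12,14); WM=19
i=18 t=19 v=6: → [19,21); WM=19
i=19 t=9 v=7: DROP (t<19-2); WM=19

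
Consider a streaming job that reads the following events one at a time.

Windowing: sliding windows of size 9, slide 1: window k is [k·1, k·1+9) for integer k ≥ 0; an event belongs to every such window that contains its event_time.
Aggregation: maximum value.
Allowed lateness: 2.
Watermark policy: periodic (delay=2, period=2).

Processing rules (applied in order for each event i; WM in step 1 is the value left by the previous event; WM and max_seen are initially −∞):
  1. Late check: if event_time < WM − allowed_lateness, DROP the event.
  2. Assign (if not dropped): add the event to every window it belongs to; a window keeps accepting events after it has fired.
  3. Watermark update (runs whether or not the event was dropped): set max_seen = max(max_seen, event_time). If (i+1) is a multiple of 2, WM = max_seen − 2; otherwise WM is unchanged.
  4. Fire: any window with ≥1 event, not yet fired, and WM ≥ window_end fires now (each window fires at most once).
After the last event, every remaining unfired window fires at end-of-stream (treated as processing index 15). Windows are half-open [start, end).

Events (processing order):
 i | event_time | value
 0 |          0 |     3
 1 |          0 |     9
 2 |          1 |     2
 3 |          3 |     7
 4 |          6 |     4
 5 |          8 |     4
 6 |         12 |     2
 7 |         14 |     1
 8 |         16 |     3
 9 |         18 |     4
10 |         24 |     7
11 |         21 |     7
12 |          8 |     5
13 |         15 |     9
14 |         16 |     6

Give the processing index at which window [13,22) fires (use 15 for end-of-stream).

i=0 t=0 v=3: → [0,9); WM=−∞
i=1 t=0 v=9: → [0,9); WM=-2
i=2 t=1 v=2: → [1,10),[0,9); WM=-2
i=3 t=3 v=7: → [3,12),[2,11),[1,10),[0,9); WM=1
i=4 t=6 v=4: → [6,15),[5,14),[4,13),[3,12),[2,11),[1,10),[0,9); WM=1
i=5 t=8 v=4: → [8,17),[7,16),[6,15),[5,14),[4,13),[3,12),[2,11),[1,10),[0,9); WM=6
i=6 t=12 v=2: → [12,21),[11,20),[10,19),[9,18),[8,17),[7,16),[6,15),[5,14),[4,13); WM=6
i=7 t=14 v=1: → [14,23),[13,22),[12,21),[11,20),[10,19),[9,18),[8,17),[7,16),[6,15); WM=12; [0,9) fires=9 [1,10) fires=7 [2,11) fires=7 [3,12) fires=7
i=8 t=16 v=3: → [16,25),[15,24),[14,23),[13,22),[12,21),[11,20),[10,19),[9,18),[8,17); WM=12
i=9 t=18 v=4: → [18,27),[17,26),[16,25),[15,24),[14,23),[13,22),[12,21),[11,20),[10,19); WM=16; [4,13) fires=4 [5,14) fires=4 [6,15) fires=4 [7,16) fires=4
i=10 t=24 v=7: → [24,33),[23,32),[22,31),[21,30),[20,29),[19,28),[18,27),[17,26),[16,25); WM=16
i=11 t=21 v=7: → [21,30),[20,29),[19,28),[18,27),[17,26),[16,25),[15,24),[14,23),[13,22); WM=22; [8,17) fires=4 [9,18) fires=3 [10,19) fires=4 [11,20) fires=4 [12,21) fires=4 [13,22) fires=7
i=12 t=8 v=5: DROP (t<22-2); WM=22
i=13 t=15 v=9: DROP (t<22-2); WM=22
i=14 t=16 v=6: DROP (t<22-2); WM=22

11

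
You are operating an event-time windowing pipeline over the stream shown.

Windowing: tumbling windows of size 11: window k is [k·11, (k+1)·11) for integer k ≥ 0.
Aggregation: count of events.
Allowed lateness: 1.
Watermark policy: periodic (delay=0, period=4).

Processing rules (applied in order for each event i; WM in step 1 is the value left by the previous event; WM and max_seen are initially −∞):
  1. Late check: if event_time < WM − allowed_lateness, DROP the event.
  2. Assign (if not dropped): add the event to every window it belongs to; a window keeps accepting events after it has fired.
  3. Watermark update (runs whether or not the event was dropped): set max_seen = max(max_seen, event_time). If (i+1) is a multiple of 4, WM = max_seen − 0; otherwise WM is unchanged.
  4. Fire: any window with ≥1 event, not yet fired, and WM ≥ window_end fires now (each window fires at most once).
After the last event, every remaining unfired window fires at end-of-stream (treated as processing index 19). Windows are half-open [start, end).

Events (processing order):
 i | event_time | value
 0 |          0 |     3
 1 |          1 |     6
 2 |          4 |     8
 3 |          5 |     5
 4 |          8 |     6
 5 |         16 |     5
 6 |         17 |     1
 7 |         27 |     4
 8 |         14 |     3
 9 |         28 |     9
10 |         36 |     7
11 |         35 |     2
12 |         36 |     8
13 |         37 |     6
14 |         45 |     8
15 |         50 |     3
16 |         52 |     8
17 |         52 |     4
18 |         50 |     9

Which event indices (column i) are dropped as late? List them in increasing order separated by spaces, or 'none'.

8

i=0 t=0 v=3: → [0,11); WM=−∞
i=1 t=1 v=6: → [0,11); WM=−∞
i=2 t=4 v=8: → [0,11); WM=−∞
i=3 t=5 v=5: → [0,11); WM=5
i=4 t=8 v=6: → [0,11); WM=5
i=5 t=16 v=5: → [11,22); WM=5
i=6 t=17 v=1: → [11,22); WM=5
i=7 t=27 v=4: → [22,33); WM=27; [0,11) fires=5 [11,22) fires=2
i=8 t=14 v=3: DROP (t<27-1); WM=27
i=9 t=28 v=9: → [22,33); WM=27
i=10 t=36 v=7: → [33,44); WM=27
i=11 t=35 v=2: → [33,44); WM=36; [22,33) fires=2
i=12 t=36 v=8: → [33,44); WM=36
i=13 t=37 v=6: → [33,44); WM=36
i=14 t=45 v=8: → [44,55); WM=36
i=15 t=50 v=3: → [44,55); WM=50; [33,44) fires=4
i=16 t=52 v=8: → [44,55); WM=50
i=17 t=52 v=4: → [44,55); WM=50
i=18 t=50 v=9: → [44,55); WM=50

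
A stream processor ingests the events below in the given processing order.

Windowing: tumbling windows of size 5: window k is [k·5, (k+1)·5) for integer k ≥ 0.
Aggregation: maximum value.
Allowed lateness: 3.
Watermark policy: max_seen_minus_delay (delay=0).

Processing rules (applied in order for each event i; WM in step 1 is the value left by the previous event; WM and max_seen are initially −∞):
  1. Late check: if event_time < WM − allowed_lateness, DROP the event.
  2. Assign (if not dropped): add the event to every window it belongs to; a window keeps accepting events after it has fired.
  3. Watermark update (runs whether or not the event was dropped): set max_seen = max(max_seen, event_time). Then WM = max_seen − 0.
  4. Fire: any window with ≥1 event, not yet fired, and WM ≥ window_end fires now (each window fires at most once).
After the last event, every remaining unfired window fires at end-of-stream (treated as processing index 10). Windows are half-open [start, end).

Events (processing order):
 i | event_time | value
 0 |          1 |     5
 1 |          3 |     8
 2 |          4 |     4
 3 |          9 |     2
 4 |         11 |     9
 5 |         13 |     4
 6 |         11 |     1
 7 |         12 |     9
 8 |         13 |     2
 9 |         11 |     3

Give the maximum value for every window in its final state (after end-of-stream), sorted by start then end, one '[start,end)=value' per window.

i=0 t=1 v=5: → [0,5); WM=1
i=1 t=3 v=8: → [0,5); WM=3
i=2 t=4 v=4: → [0,5); WM=4
i=3 t=9 v=2: → [5,10); WM=9; [0,5) fires=8
i=4 t=11 v=9: → [10,15); WM=11; [5,10) fires=2
i=5 t=13 v=4: → [10,15); WM=13
i=6 t=11 v=1: → [10,15); WM=13
i=7 t=12 v=9: → [10,15); WM=13
i=8 t=13 v=2: → [10,15); WM=13
i=9 t=11 v=3: → [10,15); WM=13

[0,5)=8 [5,10)=2 [10,15)=9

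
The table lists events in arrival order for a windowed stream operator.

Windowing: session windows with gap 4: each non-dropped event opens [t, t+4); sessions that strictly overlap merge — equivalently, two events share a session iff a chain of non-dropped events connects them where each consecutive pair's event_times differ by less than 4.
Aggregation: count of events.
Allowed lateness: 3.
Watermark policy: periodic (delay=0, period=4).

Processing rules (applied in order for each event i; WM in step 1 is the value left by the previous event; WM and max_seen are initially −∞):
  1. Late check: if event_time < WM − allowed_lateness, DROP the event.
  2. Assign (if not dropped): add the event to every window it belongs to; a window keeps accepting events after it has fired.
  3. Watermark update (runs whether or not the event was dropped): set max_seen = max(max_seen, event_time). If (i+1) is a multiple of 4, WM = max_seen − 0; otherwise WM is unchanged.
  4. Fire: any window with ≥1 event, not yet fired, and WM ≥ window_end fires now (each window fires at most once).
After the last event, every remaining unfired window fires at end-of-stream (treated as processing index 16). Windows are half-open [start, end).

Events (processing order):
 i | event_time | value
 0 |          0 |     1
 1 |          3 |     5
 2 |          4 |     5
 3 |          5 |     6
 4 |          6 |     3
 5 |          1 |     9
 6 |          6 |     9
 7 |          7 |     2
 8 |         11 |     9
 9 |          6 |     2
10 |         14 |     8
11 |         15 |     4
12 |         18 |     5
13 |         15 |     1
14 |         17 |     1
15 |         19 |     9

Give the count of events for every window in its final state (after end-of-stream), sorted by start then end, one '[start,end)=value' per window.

i=0 t=0 v=1: → [0,4); WM=−∞
i=1 t=3 v=5: → [0,7); WM=−∞
i=2 t=4 v=5: → [0,8); WM=−∞
i=3 t=5 v=6: → [0,9); WM=5
i=4 t=6 v=3: → [0,10); WM=5
i=5 t=1 v=9: DROP (t<5-3); WM=5
i=6 t=6 v=9: → [0,10); WM=5
i=7 t=7 v=2: → [0,11); WM=7
i=8 t=11 v=9: → [11,15); WM=7
i=9 t=6 v=2: → [0,11); WM=7
i=10 t=14 v=8: → [11,18); WM=7
i=11 t=15 v=4: → [11,19); WM=15
i=12 t=18 v=5: → [11,22); WM=15
i=13 t=15 v=1: → [11,22); WM=15
i=14 t=17 v=1: → [11,22); WM=15
i=15 t=19 v=9: → [11,23); WM=19

[0,11)=8 [11,23)=7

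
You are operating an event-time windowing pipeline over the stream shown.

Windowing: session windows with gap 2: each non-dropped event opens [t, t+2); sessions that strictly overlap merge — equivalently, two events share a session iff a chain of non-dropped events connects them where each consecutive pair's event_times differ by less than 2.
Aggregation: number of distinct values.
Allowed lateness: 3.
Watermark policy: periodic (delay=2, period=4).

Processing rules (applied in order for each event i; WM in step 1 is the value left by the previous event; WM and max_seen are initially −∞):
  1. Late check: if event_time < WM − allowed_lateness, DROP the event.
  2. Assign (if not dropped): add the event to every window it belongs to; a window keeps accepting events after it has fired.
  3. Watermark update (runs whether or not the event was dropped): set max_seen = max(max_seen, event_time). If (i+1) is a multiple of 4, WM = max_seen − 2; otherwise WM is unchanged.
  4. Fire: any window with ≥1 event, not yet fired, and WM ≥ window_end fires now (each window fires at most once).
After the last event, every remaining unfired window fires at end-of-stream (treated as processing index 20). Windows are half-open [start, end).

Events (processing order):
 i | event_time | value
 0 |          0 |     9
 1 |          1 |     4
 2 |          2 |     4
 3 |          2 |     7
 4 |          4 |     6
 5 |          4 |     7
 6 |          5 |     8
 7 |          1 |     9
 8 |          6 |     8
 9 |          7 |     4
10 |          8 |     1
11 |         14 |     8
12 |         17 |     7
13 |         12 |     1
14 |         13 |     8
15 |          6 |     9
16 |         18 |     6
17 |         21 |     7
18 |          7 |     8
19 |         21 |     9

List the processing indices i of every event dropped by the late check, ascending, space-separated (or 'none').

i=0 t=0 v=9: → [0,2); WM=−∞
i=1 t=1 v=4: → [0,3); WM=−∞
i=2 t=2 v=4: → [0,4); WM=−∞
i=3 t=2 v=7: → [0,4); WM=0
i=4 t=4 v=6: → [4,6); WM=0
i=5 t=4 v=7: → [4,6); WM=0
i=6 t=5 v=8: → [4,7); WM=0
i=7 t=1 v=9: → [0,4); WM=3
i=8 t=6 v=8: → [4,8); WM=3
i=9 t=7 v=4: → [4,9); WM=3
i=10 t=8 v=1: → [4,10); WM=3
i=11 t=14 v=8: → [14,16); WM=12
i=12 t=17 v=7: → [17,19); WM=12
i=13 t=12 v=1: → [12,14); WM=12
i=14 t=13 v=8: → [12,16); WM=12
i=15 t=6 v=9: DROP (t<12-3); WM=15
i=16 t=18 v=6: → [17,20); WM=15
i=17 t=21 v=7: → [21,23); WM=15
i=18 t=7 v=8: DROP (t<15-3); WM=15
i=19 t=21 v=9: → [21,23); WM=19

15 18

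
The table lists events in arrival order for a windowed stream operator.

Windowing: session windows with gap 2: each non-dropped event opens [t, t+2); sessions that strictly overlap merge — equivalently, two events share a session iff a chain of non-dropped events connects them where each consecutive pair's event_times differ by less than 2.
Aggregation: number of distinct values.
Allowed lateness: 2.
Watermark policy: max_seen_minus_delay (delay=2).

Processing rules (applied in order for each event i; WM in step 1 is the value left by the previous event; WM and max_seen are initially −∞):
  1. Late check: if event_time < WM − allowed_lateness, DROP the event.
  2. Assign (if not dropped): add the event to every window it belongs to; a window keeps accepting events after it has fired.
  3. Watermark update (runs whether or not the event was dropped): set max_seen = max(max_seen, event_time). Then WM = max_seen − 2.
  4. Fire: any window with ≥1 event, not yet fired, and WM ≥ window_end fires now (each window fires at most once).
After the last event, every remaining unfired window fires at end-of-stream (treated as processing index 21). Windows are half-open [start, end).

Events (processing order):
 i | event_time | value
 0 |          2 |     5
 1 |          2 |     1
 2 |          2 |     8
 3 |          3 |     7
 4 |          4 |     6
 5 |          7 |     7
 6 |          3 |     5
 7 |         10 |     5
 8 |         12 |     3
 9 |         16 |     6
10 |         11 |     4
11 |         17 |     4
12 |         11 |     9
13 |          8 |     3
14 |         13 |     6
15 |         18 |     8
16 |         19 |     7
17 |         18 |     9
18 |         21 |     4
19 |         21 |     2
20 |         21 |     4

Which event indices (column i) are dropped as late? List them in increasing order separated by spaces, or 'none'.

10 12 13

i=0 t=2 v=5: → [2,4); WM=0
i=1 t=2 v=1: → [2,4); WM=0
i=2 t=2 v=8: → [2,4); WM=0
i=3 t=3 v=7: → [2,5); WM=1
i=4 t=4 v=6: → [2,6); WM=2
i=5 t=7 v=7: → [7,9); WM=5
i=6 t=3 v=5: → [2,6); WM=5
i=7 t=10 v=5: → [10,12); WM=8
i=8 t=12 v=3: → [12,14); WM=10
i=9 t=16 v=6: → [16,18); WM=14
i=10 t=11 v=4: DROP (t<14-2); WM=14
i=11 t=17 v=4: → [16,19); WM=15
i=12 t=11 v=9: DROP (t<15-2); WM=15
i=13 t=8 v=3: DROP (t<15-2); WM=15
i=14 t=13 v=6: → [12,15); WM=15
i=15 t=18 v=8: → [16,20); WM=16
i=16 t=19 v=7: → [16,21); WM=17
i=17 t=18 v=9: → [16,21); WM=17
i=18 t=21 v=4: → [21,23); WM=19
i=19 t=21 v=2: → [21,23); WM=19
i=20 t=21 v=4: → [21,23); WM=19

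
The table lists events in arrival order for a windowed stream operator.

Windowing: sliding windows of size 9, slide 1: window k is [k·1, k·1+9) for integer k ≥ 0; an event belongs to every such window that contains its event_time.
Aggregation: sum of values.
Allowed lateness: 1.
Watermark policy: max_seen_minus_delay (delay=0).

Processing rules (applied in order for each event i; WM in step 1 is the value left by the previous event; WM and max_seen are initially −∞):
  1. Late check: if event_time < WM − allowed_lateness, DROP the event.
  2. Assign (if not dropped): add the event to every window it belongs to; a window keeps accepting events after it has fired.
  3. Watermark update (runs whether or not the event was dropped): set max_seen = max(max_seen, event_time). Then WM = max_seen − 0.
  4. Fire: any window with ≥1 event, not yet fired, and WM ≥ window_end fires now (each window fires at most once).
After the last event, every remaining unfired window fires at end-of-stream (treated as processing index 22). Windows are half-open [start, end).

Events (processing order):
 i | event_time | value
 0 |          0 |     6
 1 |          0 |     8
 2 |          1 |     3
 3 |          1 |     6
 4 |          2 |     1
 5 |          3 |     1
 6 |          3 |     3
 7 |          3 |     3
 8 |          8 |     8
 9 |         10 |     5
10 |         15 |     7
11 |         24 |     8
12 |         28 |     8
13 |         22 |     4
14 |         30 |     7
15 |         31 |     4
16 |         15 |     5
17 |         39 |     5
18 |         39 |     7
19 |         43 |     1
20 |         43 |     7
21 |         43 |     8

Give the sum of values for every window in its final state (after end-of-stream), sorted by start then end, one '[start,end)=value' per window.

[0,9)=39 [1,10)=25 [2,11)=21 [3,12)=20 [4,13)=13 [5,14)=13 [6,15)=13 [7,16)=20 [8,17)=20 [9,18)=12 [10,19)=12 [11,20)=7 [12,21)=7 [13,22)=7 [14,23)=7 [15,24)=7 [16,25)=8 [17,26)=8 [18,27)=8 [19,28)=8 [20,29)=16 [21,30)=16 [22,31)=23 [23,32)=27 [24,33)=27 [25,34)=19 [26,35)=19 [27,36)=19 [28,37)=19 [29,38)=11 [30,39)=11 [31,40)=16 [32,41)=12 [33,42)=12 [34,43)=12 [35,44)=28 [36,45)=28 [37,46)=28 [38,47)=28 [39,48)=28 [40,49)=16 [41,50)=16 [42,51)=16 [43,52)=16

i=0 t=0 v=6: → [0,9); WM=0
i=1 t=0 v=8: → [0,9); WM=0
i=2 t=1 v=3: → [1,10),[0,9); WM=1
i=3 t=1 v=6: → [1,10),[0,9); WM=1
i=4 t=2 v=1: → [2,11),[1,10),[0,9); WM=2
i=5 t=3 v=1: → [3,12),[2,11),[1,10),[0,9); WM=3
i=6 t=3 v=3: → [3,12),[2,11),[1,10),[0,9); WM=3
i=7 t=3 v=3: → [3,12),[2,11),[1,10),[0,9); WM=3
i=8 t=8 v=8: → [8,17),[7,16),[6,15),[5,14),[4,13),[3,12),[2,11),[1,10),[0,9); WM=8
i=9 t=10 v=5: → [10,19),[9,18),[8,17),[7,16),[6,15),[5,14),[4,13),[3,12),[2,11); WM=10; [0,9) fires=39 [1,10) fires=25
i=10 t=15 v=7: → [15,24),[14,23),[13,22),[12,21),[11,20),[10,19),[9,18),[8,17),[7,16); WM=15; [2,11) fires=21 [3,12) fires=20 [4,13) fires=13 [5,14) fires=13 [6,15) fires=13
i=11 t=24 v=8: → [24,33),[23,32),[22,31),[21,30),[20,29),[19,28),[18,27),[17,26),[16,25); WM=24; [7,16) fires=20 [8,17) fires=20 [9,18) fires=12 [10,19) fires=12 [11,20) fires=7 [12,21) fires=7 [13,22) fires=7 [14,23) fires=7 [15,24) fires=7
i=12 t=28 v=8: → [28,37),[27,36),[26,35),[25,34),[24,33),[23,32),[22,31),[21,30),[20,29); WM=28; [16,25) fires=8 [17,26) fires=8 [18,27) fires=8 [19,28) fires=8
i=13 t=22 v=4: DROP (t<28-1); WM=28
i=14 t=30 v=7: → [30,39),[29,38),[28,37),[27,36),[26,35),[25,34),[24,33),[23,32),[22,31); WM=30; [20,29) fires=16 [21,30) fires=16
i=15 t=31 v=4: → [31,40),[30,39),[29,38),[28,37),[27,36),[26,35),[25,34),[24,33),[23,32); WM=31; [22,31) fires=23
i=16 t=15 v=5: DROP (t<31-1); WM=31
i=17 t=39 v=5: → [39,48),[38,47),[37,46),[36,45),[35,44),[34,43),[33,42),[32,41),[31,40); WM=39; [23,32) fires=27 [24,33) fires=27 [25,34) fires=19 [26,35) fires=19 [27,36) fires=19 [28,37) fires=19 [29,38) fires=11 [30,39) fires=11
i=18 t=39 v=7: → [39,48),[38,47),[37,46),[36,45),[35,44),[34,43),[33,42),[32,41),[31,40); WM=39
i=19 t=43 v=1: → [43,52),[42,51),[41,50),[40,49),[39,48),[38,47),[37,46),[36,45),[35,44); WM=43; [31,40) fires=16 [32,41) fires=12 [33,42) fires=12 [34,43) fires=12
i=20 t=43 v=7: → [43,52),[42,51),[41,50),[40,49),[39,48),[38,47),[37,46),[36,45),[35,44); WM=43
i=21 t=43 v=8: → [43,52),[42,51),[41,50),[40,49),[39,48),[38,47),[37,46),[36,45),[35,44); WM=43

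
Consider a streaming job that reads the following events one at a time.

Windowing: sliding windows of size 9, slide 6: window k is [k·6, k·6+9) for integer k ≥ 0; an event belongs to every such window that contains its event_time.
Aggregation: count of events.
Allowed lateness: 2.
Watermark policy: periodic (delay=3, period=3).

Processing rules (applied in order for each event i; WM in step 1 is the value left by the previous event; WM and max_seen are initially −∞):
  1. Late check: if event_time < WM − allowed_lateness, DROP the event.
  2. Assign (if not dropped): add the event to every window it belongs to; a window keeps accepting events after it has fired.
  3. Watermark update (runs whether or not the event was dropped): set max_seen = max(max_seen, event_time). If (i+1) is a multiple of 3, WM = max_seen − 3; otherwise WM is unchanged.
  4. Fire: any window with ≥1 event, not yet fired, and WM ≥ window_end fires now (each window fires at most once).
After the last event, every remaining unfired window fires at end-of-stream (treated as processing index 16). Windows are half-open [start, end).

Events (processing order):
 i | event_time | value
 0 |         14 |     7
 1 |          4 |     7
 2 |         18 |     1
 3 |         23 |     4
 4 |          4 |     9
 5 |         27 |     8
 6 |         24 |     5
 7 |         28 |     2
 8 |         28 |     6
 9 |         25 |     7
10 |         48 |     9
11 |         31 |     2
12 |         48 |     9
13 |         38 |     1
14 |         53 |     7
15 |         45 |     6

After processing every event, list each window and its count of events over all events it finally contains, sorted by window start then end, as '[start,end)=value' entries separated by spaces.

i=0 t=14 v=7: → [12,21),[6,15); WM=−∞
i=1 t=4 v=7: → [0,9); WM=−∞
i=2 t=18 v=1: → [18,27),[12,21); WM=15; [0,9) fires=1 [6,15) fires=1
i=3 t=23 v=4: → [18,27); WM=15
i=4 t=4 v=9: DROP (t<15-2); WM=15
i=5 t=27 v=8: → [24,33); WM=24; [12,21) fires=2
i=6 t=24 v=5: → [24,33),[18,27); WM=24
i=7 t=28 v=2: → [24,33); WM=24
i=8 t=28 v=6: → [24,33); WM=25
i=9 t=25 v=7: → [24,33),[18,27); WM=25
i=10 t=48 v=9: → [48,57),[42,51); WM=25
i=11 t=31 v=2: → [30,39),[24,33); WM=45; [18,27) fires=4 [24,33) fires=6 [30,39) fires=1
i=12 t=48 v=9: → [48,57),[42,51); WM=45
i=13 t=38 v=1: DROP (t<45-2); WM=45
i=14 t=53 v=7: → [48,57); WM=50
i=15 t=45 v=6: DROP (t<50-2); WM=50

[0,9)=1 [6,15)=1 [12,21)=2 [18,27)=4 [24,33)=6 [30,39)=1 [42,51)=2 [48,57)=3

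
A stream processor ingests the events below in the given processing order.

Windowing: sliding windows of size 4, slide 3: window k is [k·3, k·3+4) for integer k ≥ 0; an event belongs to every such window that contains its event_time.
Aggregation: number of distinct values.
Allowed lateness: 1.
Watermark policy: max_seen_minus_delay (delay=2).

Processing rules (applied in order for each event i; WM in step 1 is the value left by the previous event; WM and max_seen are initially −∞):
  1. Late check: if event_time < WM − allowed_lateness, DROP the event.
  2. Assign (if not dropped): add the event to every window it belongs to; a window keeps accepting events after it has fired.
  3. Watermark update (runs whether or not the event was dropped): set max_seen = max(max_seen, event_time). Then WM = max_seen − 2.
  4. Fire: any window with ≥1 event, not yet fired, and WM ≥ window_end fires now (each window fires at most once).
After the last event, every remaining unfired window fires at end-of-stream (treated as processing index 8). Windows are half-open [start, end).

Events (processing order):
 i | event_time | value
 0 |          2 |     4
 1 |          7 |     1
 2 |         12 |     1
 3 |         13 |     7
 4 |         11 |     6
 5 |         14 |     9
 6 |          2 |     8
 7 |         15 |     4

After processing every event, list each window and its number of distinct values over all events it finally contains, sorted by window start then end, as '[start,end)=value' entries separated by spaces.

i=0 t=2 v=4: → [0,4); WM=0
i=1 t=7 v=1: → [6,10); WM=5; [0,4) fires=1
i=2 t=12 v=1: → [12,16),[9,13); WM=10; [6,10) fires=1
i=3 t=13 v=7: → [12,16); WM=11
i=4 t=11 v=6: → [9,13); WM=11
i=5 t=14 v=9: → [12,16); WM=12
i=6 t=2 v=8: DROP (t<12-1); WM=12
i=7 t=15 v=4: → [15,19),[12,16); WM=13; [9,13) fires=2

[0,4)=1 [6,10)=1 [9,13)=2 [12,16)=4 [15,19)=1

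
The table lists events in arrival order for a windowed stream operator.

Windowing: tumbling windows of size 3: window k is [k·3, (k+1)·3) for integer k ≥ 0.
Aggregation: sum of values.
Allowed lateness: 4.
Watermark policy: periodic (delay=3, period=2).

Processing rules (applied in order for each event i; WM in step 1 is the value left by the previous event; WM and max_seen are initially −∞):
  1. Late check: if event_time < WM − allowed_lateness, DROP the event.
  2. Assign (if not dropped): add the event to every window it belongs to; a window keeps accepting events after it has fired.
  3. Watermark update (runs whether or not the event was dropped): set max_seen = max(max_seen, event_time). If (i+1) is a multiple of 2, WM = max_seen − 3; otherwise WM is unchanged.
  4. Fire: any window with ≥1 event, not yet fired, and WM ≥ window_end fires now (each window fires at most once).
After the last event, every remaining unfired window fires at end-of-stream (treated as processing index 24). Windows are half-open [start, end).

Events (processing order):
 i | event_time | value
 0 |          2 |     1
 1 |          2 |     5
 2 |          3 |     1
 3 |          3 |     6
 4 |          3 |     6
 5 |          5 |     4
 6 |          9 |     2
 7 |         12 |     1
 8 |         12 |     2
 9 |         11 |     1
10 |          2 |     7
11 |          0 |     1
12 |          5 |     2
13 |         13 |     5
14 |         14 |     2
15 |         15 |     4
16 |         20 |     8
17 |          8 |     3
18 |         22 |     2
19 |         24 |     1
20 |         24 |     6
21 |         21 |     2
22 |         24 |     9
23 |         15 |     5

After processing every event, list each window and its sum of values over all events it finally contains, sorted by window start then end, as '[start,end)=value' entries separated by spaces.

i=0 t=2 v=1: → [0,3); WM=−∞
i=1 t=2 v=5: → [0,3); WM=-1
i=2 t=3 v=1: → [3,6); WM=-1
i=3 t=3 v=6: → [3,6); WM=0
i=4 t=3 v=6: → [3,6); WM=0
i=5 t=5 v=4: → [3,6); WM=2
i=6 t=9 v=2: → [9,12); WM=2
i=7 t=12 v=1: → [12,15); WM=9; [0,3) fires=6 [3,6) fires=17
i=8 t=12 v=2: → [12,15); WM=9
i=9 t=11 v=1: → [9,12); WM=9
i=10 t=2 v=7: DROP (t<9-4); WM=9
i=11 t=0 v=1: DROP (t<9-4); WM=9
i=12 t=5 v=2: → [3,6); WM=9
i=13 t=13 v=5: → [12,15); WM=10
i=14 t=14 v=2: → [12,15); WM=10
i=15 t=15 v=4: → [15,18); WM=12; [9,12) fires=3
i=16 t=20 v=8: → [18,21); WM=12
i=17 t=8 v=3: → [6,9); WM=17; [6,9) fires=3 [12,15) fires=10
i=18 t=22 v=2: → [21,24); WM=17
i=19 t=24 v=1: → [24,27); WM=21; [15,18) fires=4 [18,21) fires=8
i=20 t=24 v=6: → [24,27); WM=21
i=21 t=21 v=2: → [21,24); WM=21
i=22 t=24 v=9: → [24,27); WM=21
i=23 t=15 v=5: DROP (t<21-4); WM=21

[0,3)=6 [3,6)=19 [6,9)=3 [9,12)=3 [12,15)=10 [15,18)=4 [18,21)=8 [21,24)=4 [24,27)=16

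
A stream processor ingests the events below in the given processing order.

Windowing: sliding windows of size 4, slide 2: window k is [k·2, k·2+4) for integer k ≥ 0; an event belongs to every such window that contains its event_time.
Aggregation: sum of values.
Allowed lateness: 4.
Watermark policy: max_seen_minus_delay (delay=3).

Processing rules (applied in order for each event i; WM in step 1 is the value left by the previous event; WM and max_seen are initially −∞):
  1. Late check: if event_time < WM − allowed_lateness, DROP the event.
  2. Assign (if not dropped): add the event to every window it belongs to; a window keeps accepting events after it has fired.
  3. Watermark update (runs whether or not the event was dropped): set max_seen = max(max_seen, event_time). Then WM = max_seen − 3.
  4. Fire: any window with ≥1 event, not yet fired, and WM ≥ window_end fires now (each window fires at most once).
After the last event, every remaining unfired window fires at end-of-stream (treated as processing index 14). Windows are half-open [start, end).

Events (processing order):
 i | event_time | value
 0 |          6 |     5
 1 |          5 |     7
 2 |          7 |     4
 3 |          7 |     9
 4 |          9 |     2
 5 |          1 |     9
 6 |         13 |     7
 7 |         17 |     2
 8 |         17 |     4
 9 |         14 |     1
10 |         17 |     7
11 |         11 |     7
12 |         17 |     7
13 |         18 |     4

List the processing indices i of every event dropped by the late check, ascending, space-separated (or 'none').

i=0 t=6 v=5: → [6,10),[4,8); WM=3
i=1 t=5 v=7: → [4,8),[2,6); WM=3
i=2 t=7 v=4: → [6,10),[4,8); WM=4
i=3 t=7 v=9: → [6,10),[4,8); WM=4
i=4 t=9 v=2: → [8,12),[6,10); WM=6; [2,6) fires=7
i=5 t=1 v=9: DROP (t<6-4); WM=6
i=6 t=13 v=7: → [12,16),[10,14); WM=10; [4,8) fires=25 [6,10) fires=20
i=7 t=17 v=2: → [16,20),[14,18); WM=14; [8,12) fires=2 [10,14) fires=7
i=8 t=17 v=4: → [16,20),[14,18); WM=14
i=9 t=14 v=1: → [14,18),[12,16); WM=14
i=10 t=17 v=7: → [16,20),[14,18); WM=14
i=11 t=11 v=7: → [10,14),[8,12); WM=14
i=12 t=17 v=7: → [16,20),[14,18); WM=14
i=13 t=18 v=4: → [18,22),[16,20); WM=15

5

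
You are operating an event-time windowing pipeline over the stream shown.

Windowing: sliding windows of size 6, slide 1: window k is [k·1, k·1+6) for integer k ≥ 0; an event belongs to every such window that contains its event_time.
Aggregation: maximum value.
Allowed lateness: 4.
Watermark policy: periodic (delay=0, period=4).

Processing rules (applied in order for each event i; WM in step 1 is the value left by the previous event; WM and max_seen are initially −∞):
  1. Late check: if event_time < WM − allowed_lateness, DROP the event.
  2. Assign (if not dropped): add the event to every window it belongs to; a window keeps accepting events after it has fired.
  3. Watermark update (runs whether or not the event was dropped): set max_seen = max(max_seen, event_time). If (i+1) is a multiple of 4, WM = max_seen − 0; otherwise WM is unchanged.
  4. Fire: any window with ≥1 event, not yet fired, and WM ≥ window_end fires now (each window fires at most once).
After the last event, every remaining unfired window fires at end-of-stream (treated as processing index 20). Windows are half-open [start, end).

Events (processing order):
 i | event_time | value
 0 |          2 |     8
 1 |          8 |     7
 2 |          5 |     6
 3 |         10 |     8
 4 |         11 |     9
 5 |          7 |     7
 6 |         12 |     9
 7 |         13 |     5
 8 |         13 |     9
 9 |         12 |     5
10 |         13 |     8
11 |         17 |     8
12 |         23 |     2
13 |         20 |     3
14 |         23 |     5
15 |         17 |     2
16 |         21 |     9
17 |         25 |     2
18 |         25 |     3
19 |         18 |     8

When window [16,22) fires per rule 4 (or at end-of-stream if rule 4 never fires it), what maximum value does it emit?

8

i=0 t=2 v=8: → [2,8),[1,7),[0,6); WM=−∞
i=1 t=8 v=7: → [8,14),[7,13),[6,12),[5,11),[4,10),[3,9); WM=−∞
i=2 t=5 v=6: → [5,11),[4,10),[3,9),[2,8),[1,7),[0,6); WM=−∞
i=3 t=10 v=8: → [10,16),[9,15),[8,14),[7,13),[6,12),[5,11); WM=10; [0,6) fires=8 [1,7) fires=8 [2,8) fires=8 [3,9) fires=7 [4,10) fires=7
i=4 t=11 v=9: → [11,17),[10,16),[9,15),[8,14),[7,13),[6,12); WM=10
i=5 t=7 v=7: → [7,13),[6,12),[5,11),[4,10),[3,9),[2,8); WM=10
i=6 t=12 v=9: → [12,18),[11,17),[10,16),[9,15),[8,14),[7,13); WM=10
i=7 t=13 v=5: → [13,19),[12,18),[11,17),[10,16),[9,15),[8,14); WM=13; [5,11) fires=8 [6,12) fires=9 [7,13) fires=9
i=8 t=13 v=9: → [13,19),[12,18),[11,17),[10,16),[9,15),[8,14); WM=13
i=9 t=12 v=5: → [12,18),[11,17),[10,16),[9,15),[8,14),[7,13); WM=13
i=10 t=13 v=8: → [13,19),[12,18),[11,17),[10,16),[9,15),[8,14); WM=13
i=11 t=17 v=8: → [17,23),[16,22),[15,21),[14,20),[13,19),[12,18); WM=17; [8,14) fires=9 [9,15) fires=9 [10,16) fires=9 [11,17) fires=9
i=12 t=23 v=2: → [23,29),[22,28),[21,27),[20,26),[19,25),[18,24); WM=17
i=13 t=20 v=3: → [20,26),[19,25),[18,24),[17,23),[16,22),[15,21); WM=17
i=14 t=23 v=5: → [23,29),[22,28),[21,27),[20,26),[19,25),[18,24); WM=17
i=15 t=17 v=2: → [17,23),[16,22),[15,21),[14,20),[13,19),[12,18); WM=23; [12,18) fires=9 [13,19) fires=9 [14,20) fires=8 [15,21) fires=8 [16,22) fires=8 [17,23) fires=8
i=16 t=21 v=9: → [21,27),[20,26),[19,25),[18,24),[17,23),[16,22); WM=23
i=17 t=25 v=2: → [25,31),[24,30),[23,29),[22,28),[21,27),[20,26); WM=23
i=18 t=25 v=3: → [25,31),[24,30),[23,29),[22,28),[21,27),[20,26); WM=23
i=19 t=18 v=8: DROP (t<23-4); WM=25; [18,24) fires=9 [19,25) fires=9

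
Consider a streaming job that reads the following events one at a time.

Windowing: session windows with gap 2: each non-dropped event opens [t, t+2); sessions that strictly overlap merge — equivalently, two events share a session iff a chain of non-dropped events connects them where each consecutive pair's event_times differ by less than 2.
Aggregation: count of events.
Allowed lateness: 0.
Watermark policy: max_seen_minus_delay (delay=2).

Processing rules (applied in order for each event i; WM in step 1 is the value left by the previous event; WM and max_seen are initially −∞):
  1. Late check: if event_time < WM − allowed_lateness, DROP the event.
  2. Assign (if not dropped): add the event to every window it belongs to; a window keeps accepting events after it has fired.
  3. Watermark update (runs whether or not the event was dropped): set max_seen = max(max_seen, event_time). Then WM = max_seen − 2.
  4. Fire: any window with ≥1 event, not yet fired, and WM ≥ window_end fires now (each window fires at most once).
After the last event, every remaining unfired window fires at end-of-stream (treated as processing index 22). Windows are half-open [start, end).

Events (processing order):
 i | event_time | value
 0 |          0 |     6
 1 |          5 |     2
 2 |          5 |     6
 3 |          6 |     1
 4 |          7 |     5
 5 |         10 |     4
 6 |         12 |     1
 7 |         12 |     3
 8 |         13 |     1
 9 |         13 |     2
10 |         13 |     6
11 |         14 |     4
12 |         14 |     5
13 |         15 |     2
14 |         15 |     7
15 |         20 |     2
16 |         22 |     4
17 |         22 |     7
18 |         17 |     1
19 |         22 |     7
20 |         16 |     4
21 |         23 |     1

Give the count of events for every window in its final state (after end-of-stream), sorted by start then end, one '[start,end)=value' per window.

[0,2)=1 [5,9)=4 [10,12)=1 [12,17)=9 [20,22)=1 [22,25)=4

i=0 t=0 v=6: → [0,2); WM=-2
i=1 t=5 v=2: → [5,7); WM=3
i=2 t=5 v=6: → [5,7); WM=3
i=3 t=6 v=1: → [5,8); WM=4
i=4 t=7 v=5: → [5,9); WM=5
i=5 t=10 v=4: → [10,12); WM=8
i=6 t=12 v=1: → [12,14); WM=10
i=7 t=12 v=3: → [12,14); WM=10
i=8 t=13 v=1: → [12,15); WM=11
i=9 t=13 v=2: → [12,15); WM=11
i=10 t=13 v=6: → [12,15); WM=11
i=11 t=14 v=4: → [12,16); WM=12
i=12 t=14 v=5: → [12,16); WM=12
i=13 t=15 v=2: → [12,17); WM=13
i=14 t=15 v=7: → [12,17); WM=13
i=15 t=20 v=2: → [20,22); WM=18
i=16 t=22 v=4: → [22,24); WM=20
i=17 t=22 v=7: → [22,24); WM=20
i=18 t=17 v=1: DROP (t<20-0); WM=20
i=19 t=22 v=7: → [22,24); WM=20
i=20 t=16 v=4: DROP (t<20-0); WM=20
i=21 t=23 v=1: → [22,25); WM=21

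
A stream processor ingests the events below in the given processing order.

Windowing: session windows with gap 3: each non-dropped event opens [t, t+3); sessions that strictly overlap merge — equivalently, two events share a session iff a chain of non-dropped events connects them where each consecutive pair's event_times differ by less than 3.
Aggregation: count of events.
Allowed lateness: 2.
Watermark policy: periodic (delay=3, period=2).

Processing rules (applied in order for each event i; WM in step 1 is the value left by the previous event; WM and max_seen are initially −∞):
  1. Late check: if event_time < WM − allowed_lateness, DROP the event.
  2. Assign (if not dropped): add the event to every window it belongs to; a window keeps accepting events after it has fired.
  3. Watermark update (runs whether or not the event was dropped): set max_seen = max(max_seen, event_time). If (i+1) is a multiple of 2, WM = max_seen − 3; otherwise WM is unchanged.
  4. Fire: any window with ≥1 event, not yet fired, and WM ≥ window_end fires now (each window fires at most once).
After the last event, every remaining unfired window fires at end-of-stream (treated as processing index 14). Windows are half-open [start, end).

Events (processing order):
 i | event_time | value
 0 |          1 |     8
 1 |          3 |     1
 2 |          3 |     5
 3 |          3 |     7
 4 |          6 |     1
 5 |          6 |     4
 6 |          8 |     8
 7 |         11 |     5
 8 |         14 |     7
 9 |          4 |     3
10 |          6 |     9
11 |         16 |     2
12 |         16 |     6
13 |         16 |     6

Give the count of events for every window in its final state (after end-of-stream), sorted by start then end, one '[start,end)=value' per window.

i=0 t=1 v=8: → [1,4); WM=−∞
i=1 t=3 v=1: → [1,6); WM=0
i=2 t=3 v=5: → [1,6); WM=0
i=3 t=3 v=7: → [1,6); WM=0
i=4 t=6 v=1: → [6,9); WM=0
i=5 t=6 v=4: → [6,9); WM=3
i=6 t=8 v=8: → [6,11); WM=3
i=7 t=11 v=5: → [11,14); WM=8
i=8 t=14 v=7: → [14,17); WM=8
i=9 t=4 v=3: DROP (t<8-2); WM=11
i=10 t=6 v=9: DROP (t<11-2); WM=11
i=11 t=16 v=2: → [14,19); WM=13
i=12 t=16 v=6: → [14,19); WM=13
i=13 t=16 v=6: → [14,19); WM=13

[1,6)=4 [6,11)=3 [11,14)=1 [14,19)=4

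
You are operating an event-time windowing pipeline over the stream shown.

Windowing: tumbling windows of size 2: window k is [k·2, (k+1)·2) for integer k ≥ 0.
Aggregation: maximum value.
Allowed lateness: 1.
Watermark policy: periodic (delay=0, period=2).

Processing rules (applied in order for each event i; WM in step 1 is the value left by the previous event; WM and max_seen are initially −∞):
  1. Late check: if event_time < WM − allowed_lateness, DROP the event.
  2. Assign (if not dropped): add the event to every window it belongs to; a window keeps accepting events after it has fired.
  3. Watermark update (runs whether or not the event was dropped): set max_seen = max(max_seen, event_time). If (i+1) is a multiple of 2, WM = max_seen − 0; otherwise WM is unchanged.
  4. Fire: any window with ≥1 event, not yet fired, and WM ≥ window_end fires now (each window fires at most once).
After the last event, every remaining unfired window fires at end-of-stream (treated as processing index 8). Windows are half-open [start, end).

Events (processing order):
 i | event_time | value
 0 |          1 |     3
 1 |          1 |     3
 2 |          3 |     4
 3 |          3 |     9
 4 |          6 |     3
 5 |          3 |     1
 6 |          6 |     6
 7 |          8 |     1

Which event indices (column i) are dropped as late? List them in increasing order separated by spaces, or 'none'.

i=0 t=1 v=3: → [0,2); WM=−∞
i=1 t=1 v=3: → [0,2); WM=1
i=2 t=3 v=4: → [2,4); WM=1
i=3 t=3 v=9: → [2,4); WM=3; [0,2) fires=3
i=4 t=6 v=3: → [6,8); WM=3
i=5 t=3 v=1: → [2,4); WM=6; [2,4) fires=9
i=6 t=6 v=6: → [6,8); WM=6
i=7 t=8 v=1: → [8,10); WM=8; [6,8) fires=6

none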